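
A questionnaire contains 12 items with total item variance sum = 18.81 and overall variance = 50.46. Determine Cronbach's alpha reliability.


alpha = (k/(k-1)) * (1 - sum(si^2)/s_total^2)
= (12/11) * (1 - 18.81/50.46)
alpha = 0.6843

0.6843


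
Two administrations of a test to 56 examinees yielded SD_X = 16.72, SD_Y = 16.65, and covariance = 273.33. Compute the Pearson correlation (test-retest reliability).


r = cov(X,Y) / (SD_X * SD_Y)
r = 273.33 / (16.72 * 16.65)
r = 273.33 / 278.388
r = 0.9818

0.9818


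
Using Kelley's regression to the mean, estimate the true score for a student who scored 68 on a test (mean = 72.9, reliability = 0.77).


T_est = rxx * X + (1 - rxx) * mean
T_est = 0.77 * 68 + 0.23 * 72.9
T_est = 52.36 + 16.767
T_est = 69.127

69.127


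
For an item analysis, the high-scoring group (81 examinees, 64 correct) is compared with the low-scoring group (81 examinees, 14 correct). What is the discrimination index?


p_upper = 64/81 = 0.7901
p_lower = 14/81 = 0.1728
D = 0.7901 - 0.1728 = 0.6173

0.6173


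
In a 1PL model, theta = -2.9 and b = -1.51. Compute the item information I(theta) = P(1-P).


P = 1/(1+exp(-(-2.9--1.51))) = 0.1994
I = P*(1-P) = 0.1994 * 0.8006
I = 0.1596

0.1596


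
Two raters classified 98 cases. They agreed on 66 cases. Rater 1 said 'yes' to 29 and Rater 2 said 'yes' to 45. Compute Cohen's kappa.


P_o = 66/98 = 0.673469
P_e = (29*45 + 69*53) / 9604 = 0.51666
kappa = (P_o - P_e) / (1 - P_e)
kappa = (0.673469 - 0.51666) / (1 - 0.51666)
kappa = 0.3244

0.3244


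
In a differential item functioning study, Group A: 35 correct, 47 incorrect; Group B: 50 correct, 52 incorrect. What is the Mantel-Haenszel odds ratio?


Odds_A = 35/47 = 0.7447
Odds_B = 50/52 = 0.9615
OR = Odds_A / Odds_B = 0.7447 / 0.9615
Exactly, OR = (35 * 52) / (47 * 50) = 1820 / 2350
OR = 0.7745

0.7745


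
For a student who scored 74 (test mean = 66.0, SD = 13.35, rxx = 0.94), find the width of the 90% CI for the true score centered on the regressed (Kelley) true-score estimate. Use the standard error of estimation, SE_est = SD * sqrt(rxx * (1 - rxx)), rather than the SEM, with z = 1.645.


True score estimate = 0.94*74 + 0.06*66.0 = 73.52
SE_est = SD * sqrt(rxx * (1 - rxx)) = 13.35 * sqrt(0.94 * 0.06) = 13.35 * sqrt(0.0564) = 3.170449
CI = T_est +/- z * SE_est, so width = 2 * z * SE_est = 2 * 1.645 * 3.170449
Width = 10.4308

10.4308


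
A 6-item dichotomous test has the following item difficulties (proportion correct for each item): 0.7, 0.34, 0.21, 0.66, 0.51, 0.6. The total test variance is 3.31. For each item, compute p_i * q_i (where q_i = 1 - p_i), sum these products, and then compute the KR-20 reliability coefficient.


For each item, compute p_i * q_i:
  Item 1: 0.7 * 0.3 = 0.21
  Item 2: 0.34 * 0.66 = 0.2244
  Item 3: 0.21 * 0.79 = 0.1659
  Item 4: 0.66 * 0.34 = 0.2244
  Item 5: 0.51 * 0.49 = 0.2499
  Item 6: 0.6 * 0.4 = 0.24
Sum(p_i * q_i) = 0.21 + 0.2244 + 0.1659 + 0.2244 + 0.2499 + 0.24 = 1.3146
KR-20 = (k/(k-1)) * (1 - Sum(p_i*q_i) / Var_total)
= (6/5) * (1 - 1.3146/3.31)
= 1.2 * 0.6028
KR-20 = 0.7234

0.7234


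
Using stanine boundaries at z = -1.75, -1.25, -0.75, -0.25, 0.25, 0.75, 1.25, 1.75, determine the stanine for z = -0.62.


Stanine boundaries: [-1.75, -1.25, -0.75, -0.25, 0.25, 0.75, 1.25, 1.75]
z = -0.62
Check each boundary:
  z >= -1.75 -> could be stanine 2
  z >= -1.25 -> could be stanine 3
  z >= -0.75 -> could be stanine 4
  z < -0.25
  z < 0.25
  z < 0.75
  z < 1.25
  z < 1.75
Highest qualifying boundary gives stanine = 4

4


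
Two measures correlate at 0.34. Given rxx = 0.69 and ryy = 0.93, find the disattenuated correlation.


r_corrected = rxy / sqrt(rxx * ryy)
= 0.34 / sqrt(0.69 * 0.93)
= 0.34 / sqrt(0.6417)
= 0.34 / 0.801062
r_corrected = 0.4244

0.4244


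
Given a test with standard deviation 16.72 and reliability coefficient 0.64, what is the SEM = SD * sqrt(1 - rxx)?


SEM = SD * sqrt(1 - rxx)
SEM = 16.72 * sqrt(1 - 0.64)
SEM = 16.72 * sqrt(0.36) = 16.72 * 0.6
SEM = 10.032

10.032


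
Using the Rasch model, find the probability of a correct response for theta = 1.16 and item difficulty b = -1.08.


theta - b = 1.16 - -1.08 = 2.24
exp(-(theta - b)) = exp(-2.24) = 0.1065
P = 1 / (1 + 0.1065)
P = 0.9038

0.9038


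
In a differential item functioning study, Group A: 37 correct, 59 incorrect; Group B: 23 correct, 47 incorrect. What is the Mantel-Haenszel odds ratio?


Odds_A = 37/59 = 0.6271
Odds_B = 23/47 = 0.4894
OR = Odds_A / Odds_B = 0.6271 / 0.4894
Exactly, OR = (37 * 47) / (59 * 23) = 1739 / 1357
OR = 1.2815

1.2815


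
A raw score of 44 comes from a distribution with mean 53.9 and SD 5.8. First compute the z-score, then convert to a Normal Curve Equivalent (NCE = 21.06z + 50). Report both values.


z = (X - mean) / SD = (44 - 53.9) / 5.8
z = -9.9 / 5.8
z = -1.7069
NCE = NCE = 21.06z + 50
Carry z at full precision (z = -9.9 / 5.8) into the conversion:
NCE = 21.06 * (-9.9 / 5.8) + 50 = -208.494 / 5.8 + 50
NCE = -35.9472 + 50
NCE = 14.0528

14.0528


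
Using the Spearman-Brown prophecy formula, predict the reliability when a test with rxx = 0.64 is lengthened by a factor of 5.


r_new = (n * rxx) / (1 + (n-1) * rxx)
r_new = (5 * 0.64) / (1 + 4 * 0.64)
r_new = 3.2 / 3.56
r_new = 0.8989

0.8989


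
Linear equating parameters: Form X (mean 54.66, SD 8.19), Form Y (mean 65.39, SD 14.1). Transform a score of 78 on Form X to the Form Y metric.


slope = SD_Y / SD_X = 14.1 / 8.19 ~ 1.7216
intercept = mean_Y - slope * mean_X = 65.39 - (14.1 / 8.19) * 54.66 ~ -28.7133
Y = slope * X + intercept. To avoid rounding drift from the rounded slope/intercept, evaluate the equivalent form Y = mean_Y + SD_Y * (X - mean_X) / SD_X at full precision:
Y = 65.39 + 14.1 * (78 - 54.66) / 8.19
Y = 65.39 + 14.1 * 23.34 / 8.19
Y = 65.39 + 329.094 / 8.19
Y = 65.39 + 40.1824
Y = 105.5724

105.5724


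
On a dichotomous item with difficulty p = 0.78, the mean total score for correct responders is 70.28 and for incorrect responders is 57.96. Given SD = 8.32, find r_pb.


q = 1 - p = 0.22
rpb = ((M1 - M0) / SD) * sqrt(p * q)
rpb = ((70.28 - 57.96) / 8.32) * sqrt(0.78 * 0.22)
rpb = 0.6134

0.6134


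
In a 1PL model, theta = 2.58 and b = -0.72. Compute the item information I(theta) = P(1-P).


P = 1/(1+exp(-(2.58--0.72))) = 0.9644
I = P*(1-P) = 0.9644 * 0.0356
I = 0.0343

0.0343


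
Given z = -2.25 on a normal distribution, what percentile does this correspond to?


CDF(z) = 0.5 * (1 + erf(z/sqrt(2)))
erf(-1.591) = -0.9756
CDF = 0.0122
Percentile rank = 0.0122 * 100 = 1.22

1.22


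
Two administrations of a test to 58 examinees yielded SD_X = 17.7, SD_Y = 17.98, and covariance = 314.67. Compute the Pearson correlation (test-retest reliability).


r = cov(X,Y) / (SD_X * SD_Y)
r = 314.67 / (17.7 * 17.98)
r = 314.67 / 318.246
r = 0.9888

0.9888


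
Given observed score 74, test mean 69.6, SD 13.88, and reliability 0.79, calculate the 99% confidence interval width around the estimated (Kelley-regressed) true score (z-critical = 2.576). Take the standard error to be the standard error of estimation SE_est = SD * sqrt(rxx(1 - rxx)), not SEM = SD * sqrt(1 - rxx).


True score estimate = 0.79*74 + 0.21*69.6 = 73.076
SE_est = SD * sqrt(rxx * (1 - rxx)) = 13.88 * sqrt(0.79 * 0.21) = 13.88 * sqrt(0.1659) = 5.653438
CI = T_est +/- z * SE_est, so width = 2 * z * SE_est = 2 * 2.576 * 5.653438
Width = 29.1265

29.1265


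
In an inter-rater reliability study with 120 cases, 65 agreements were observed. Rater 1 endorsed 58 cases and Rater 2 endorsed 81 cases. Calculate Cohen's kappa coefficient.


P_o = 65/120 = 0.541667
P_e = (58*81 + 62*39) / 14400 = 0.494167
kappa = (P_o - P_e) / (1 - P_e)
kappa = (0.541667 - 0.494167) / (1 - 0.494167)
kappa = 0.0939

0.0939


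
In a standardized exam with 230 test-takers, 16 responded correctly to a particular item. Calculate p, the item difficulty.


Item difficulty p = number correct / total examinees
p = 16 / 230
p = 0.0696

0.0696


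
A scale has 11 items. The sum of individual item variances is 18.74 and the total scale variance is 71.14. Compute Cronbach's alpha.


alpha = (k/(k-1)) * (1 - sum(si^2)/s_total^2)
= (11/10) * (1 - 18.74/71.14)
alpha = 0.8102

0.8102


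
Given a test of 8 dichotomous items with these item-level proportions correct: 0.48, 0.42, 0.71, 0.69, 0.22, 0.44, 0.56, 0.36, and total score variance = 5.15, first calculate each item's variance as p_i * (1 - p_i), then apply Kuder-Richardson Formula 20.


For each item, compute p_i * q_i:
  Item 1: 0.48 * 0.52 = 0.2496
  Item 2: 0.42 * 0.58 = 0.2436
  Item 3: 0.71 * 0.29 = 0.2059
  Item 4: 0.69 * 0.31 = 0.2139
  Item 5: 0.22 * 0.78 = 0.1716
  Item 6: 0.44 * 0.56 = 0.2464
  Item 7: 0.56 * 0.44 = 0.2464
  Item 8: 0.36 * 0.64 = 0.2304
Sum(p_i * q_i) = 0.2496 + 0.2436 + 0.2059 + 0.2139 + 0.1716 + 0.2464 + 0.2464 + 0.2304 = 1.8078
KR-20 = (k/(k-1)) * (1 - Sum(p_i*q_i) / Var_total)
= (8/7) * (1 - 1.8078/5.15)
= 1.1429 * 0.649
KR-20 = 0.7417

0.7417


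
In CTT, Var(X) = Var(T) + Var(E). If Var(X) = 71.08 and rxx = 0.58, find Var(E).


var_true = rxx * var_obs = 0.58 * 71.08 = 41.2264
var_error = var_obs - var_true
var_error = 71.08 - 41.2264
var_error = 29.8536

29.8536


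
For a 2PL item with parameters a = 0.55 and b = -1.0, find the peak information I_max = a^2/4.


For 2PL, max info at theta = b = -1.0
I_max = a^2 / 4 = 0.55^2 / 4
= 0.3025 / 4
I_max = 0.0756

0.0756


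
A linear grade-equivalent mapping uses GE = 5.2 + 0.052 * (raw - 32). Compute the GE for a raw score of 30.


raw - median = 30 - 32 = -2
slope * diff = 0.052 * -2 = -0.104
GE = 5.2 + -0.104
GE = 5.096

5.096


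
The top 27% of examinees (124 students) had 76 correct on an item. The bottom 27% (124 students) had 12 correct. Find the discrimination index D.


p_upper = 76/124 = 0.6129
p_lower = 12/124 = 0.0968
D = 0.6129 - 0.0968 = 0.5161

0.5161


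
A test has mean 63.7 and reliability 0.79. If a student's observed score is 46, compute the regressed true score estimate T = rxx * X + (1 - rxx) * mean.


T_est = rxx * X + (1 - rxx) * mean
T_est = 0.79 * 46 + 0.21 * 63.7
T_est = 36.34 + 13.377
T_est = 49.717

49.717


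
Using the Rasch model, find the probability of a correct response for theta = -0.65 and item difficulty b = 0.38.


theta - b = -0.65 - 0.38 = -1.03
exp(-(theta - b)) = exp(1.03) = 2.8011
P = 1 / (1 + 2.8011)
P = 0.2631

0.2631


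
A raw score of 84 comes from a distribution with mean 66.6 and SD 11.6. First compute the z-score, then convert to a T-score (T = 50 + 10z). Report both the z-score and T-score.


z = (X - mean) / SD = (84 - 66.6) / 11.6
z = 17.4 / 11.6
z = 1.5
T-score = T = 50 + 10z
Carry z at full precision (z = 17.4 / 11.6) into the conversion:
T-score = 50 + 10 * (17.4 / 11.6) = 50 + 174 / 11.6
T-score = 50 + 15.0
T-score = 65.0

65.0


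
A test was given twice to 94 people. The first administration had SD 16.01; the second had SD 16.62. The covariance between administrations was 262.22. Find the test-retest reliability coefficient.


r = cov(X,Y) / (SD_X * SD_Y)
r = 262.22 / (16.01 * 16.62)
r = 262.22 / 266.0862
r = 0.9855

0.9855


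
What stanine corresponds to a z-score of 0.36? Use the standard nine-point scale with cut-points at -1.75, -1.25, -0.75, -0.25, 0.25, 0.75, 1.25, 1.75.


Stanine boundaries: [-1.75, -1.25, -0.75, -0.25, 0.25, 0.75, 1.25, 1.75]
z = 0.36
Check each boundary:
  z >= -1.75 -> could be stanine 2
  z >= -1.25 -> could be stanine 3
  z >= -0.75 -> could be stanine 4
  z >= -0.25 -> could be stanine 5
  z >= 0.25 -> could be stanine 6
  z < 0.75
  z < 1.25
  z < 1.75
Highest qualifying boundary gives stanine = 6

6


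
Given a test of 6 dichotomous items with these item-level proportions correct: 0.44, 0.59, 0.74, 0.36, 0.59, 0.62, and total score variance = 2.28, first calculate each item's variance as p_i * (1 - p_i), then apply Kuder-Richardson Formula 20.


For each item, compute p_i * q_i:
  Item 1: 0.44 * 0.56 = 0.2464
  Item 2: 0.59 * 0.41 = 0.2419
  Item 3: 0.74 * 0.26 = 0.1924
  Item 4: 0.36 * 0.64 = 0.2304
  Item 5: 0.59 * 0.41 = 0.2419
  Item 6: 0.62 * 0.38 = 0.2356
Sum(p_i * q_i) = 0.2464 + 0.2419 + 0.1924 + 0.2304 + 0.2419 + 0.2356 = 1.3886
KR-20 = (k/(k-1)) * (1 - Sum(p_i*q_i) / Var_total)
= (6/5) * (1 - 1.3886/2.28)
= 1.2 * 0.391
KR-20 = 0.4692

0.4692


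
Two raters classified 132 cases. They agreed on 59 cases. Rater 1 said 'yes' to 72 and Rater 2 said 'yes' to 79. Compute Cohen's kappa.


P_o = 59/132 = 0.44697
P_e = (72*79 + 60*53) / 17424 = 0.508953
kappa = (P_o - P_e) / (1 - P_e)
kappa = (0.44697 - 0.508953) / (1 - 0.508953)
kappa = -0.1262

-0.1262


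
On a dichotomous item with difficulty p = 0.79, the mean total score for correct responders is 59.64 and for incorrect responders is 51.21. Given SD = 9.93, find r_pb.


q = 1 - p = 0.21
rpb = ((M1 - M0) / SD) * sqrt(p * q)
rpb = ((59.64 - 51.21) / 9.93) * sqrt(0.79 * 0.21)
rpb = 0.3458

0.3458


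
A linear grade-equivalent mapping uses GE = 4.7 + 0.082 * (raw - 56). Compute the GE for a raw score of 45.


raw - median = 45 - 56 = -11
slope * diff = 0.082 * -11 = -0.902
GE = 4.7 + -0.902
GE = 3.798

3.798


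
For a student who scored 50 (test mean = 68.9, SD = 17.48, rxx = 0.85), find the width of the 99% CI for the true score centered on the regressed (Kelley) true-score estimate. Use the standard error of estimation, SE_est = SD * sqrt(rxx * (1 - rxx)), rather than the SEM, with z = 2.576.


True score estimate = 0.85*50 + 0.15*68.9 = 52.835
SE_est = SD * sqrt(rxx * (1 - rxx)) = 17.48 * sqrt(0.85 * 0.15) = 17.48 * sqrt(0.1275) = 6.241608
CI = T_est +/- z * SE_est, so width = 2 * z * SE_est = 2 * 2.576 * 6.241608
Width = 32.1568

32.1568


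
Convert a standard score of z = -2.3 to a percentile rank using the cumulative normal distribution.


CDF(z) = 0.5 * (1 + erf(z/sqrt(2)))
erf(-1.6263) = -0.9786
CDF = 0.0107
Percentile rank = 0.0107 * 100 = 1.07

1.07


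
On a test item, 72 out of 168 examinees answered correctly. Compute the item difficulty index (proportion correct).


Item difficulty p = number correct / total examinees
p = 72 / 168
p = 0.4286

0.4286


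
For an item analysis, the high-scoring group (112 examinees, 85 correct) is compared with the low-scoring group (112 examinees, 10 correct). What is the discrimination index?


p_upper = 85/112 = 0.7589
p_lower = 10/112 = 0.0893
D = 0.7589 - 0.0893 = 0.6696

0.6696


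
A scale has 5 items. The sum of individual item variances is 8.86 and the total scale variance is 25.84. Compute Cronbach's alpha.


alpha = (k/(k-1)) * (1 - sum(si^2)/s_total^2)
= (5/4) * (1 - 8.86/25.84)
alpha = 0.8214

0.8214


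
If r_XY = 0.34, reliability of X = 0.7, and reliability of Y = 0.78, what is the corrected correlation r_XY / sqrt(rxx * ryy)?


r_corrected = rxy / sqrt(rxx * ryy)
= 0.34 / sqrt(0.7 * 0.78)
= 0.34 / sqrt(0.546)
= 0.34 / 0.738918
r_corrected = 0.4601

0.4601


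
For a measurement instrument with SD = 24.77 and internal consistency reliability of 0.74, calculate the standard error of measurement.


SEM = SD * sqrt(1 - rxx)
SEM = 24.77 * sqrt(1 - 0.74)
SEM = 24.77 * sqrt(0.26) = 24.77 * 0.509902
SEM = 12.6303

12.6303


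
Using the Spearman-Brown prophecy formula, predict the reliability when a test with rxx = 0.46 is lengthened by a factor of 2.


r_new = (n * rxx) / (1 + (n-1) * rxx)
r_new = (2 * 0.46) / (1 + 1 * 0.46)
r_new = 0.92 / 1.46
r_new = 0.6301

0.6301


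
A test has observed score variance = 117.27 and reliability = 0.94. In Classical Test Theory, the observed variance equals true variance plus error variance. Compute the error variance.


var_true = rxx * var_obs = 0.94 * 117.27 = 110.2338
var_error = var_obs - var_true
var_error = 117.27 - 110.2338
var_error = 7.0362

7.0362


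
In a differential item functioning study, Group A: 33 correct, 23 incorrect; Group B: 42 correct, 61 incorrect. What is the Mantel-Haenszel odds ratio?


Odds_A = 33/23 = 1.4348
Odds_B = 42/61 = 0.6885
OR = Odds_A / Odds_B = 1.4348 / 0.6885
Exactly, OR = (33 * 61) / (23 * 42) = 2013 / 966
OR = 2.0839

2.0839


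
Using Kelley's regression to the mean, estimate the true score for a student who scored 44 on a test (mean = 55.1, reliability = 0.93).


T_est = rxx * X + (1 - rxx) * mean
T_est = 0.93 * 44 + 0.07 * 55.1
T_est = 40.92 + 3.857
T_est = 44.777

44.777


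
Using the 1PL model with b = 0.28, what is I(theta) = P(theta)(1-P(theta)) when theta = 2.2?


P = 1/(1+exp(-(2.2-0.28))) = 0.8721
I = P*(1-P) = 0.8721 * 0.1279
I = 0.1115

0.1115


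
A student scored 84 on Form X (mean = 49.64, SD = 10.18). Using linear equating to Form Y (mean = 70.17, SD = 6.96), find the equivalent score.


slope = SD_Y / SD_X = 6.96 / 10.18 ~ 0.6837
intercept = mean_Y - slope * mean_X = 70.17 - (6.96 / 10.18) * 49.64 ~ 36.2315
Y = slope * X + intercept. To avoid rounding drift from the rounded slope/intercept, evaluate the equivalent form Y = mean_Y + SD_Y * (X - mean_X) / SD_X at full precision:
Y = 70.17 + 6.96 * (84 - 49.64) / 10.18
Y = 70.17 + 6.96 * 34.36 / 10.18
Y = 70.17 + 239.1456 / 10.18
Y = 70.17 + 23.4917
Y = 93.6617

93.6617


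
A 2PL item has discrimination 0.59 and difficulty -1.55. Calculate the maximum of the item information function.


For 2PL, max info at theta = b = -1.55
I_max = a^2 / 4 = 0.59^2 / 4
= 0.3481 / 4
I_max = 0.087

0.087


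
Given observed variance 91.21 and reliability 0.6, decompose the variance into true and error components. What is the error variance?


var_true = rxx * var_obs = 0.6 * 91.21 = 54.726
var_error = var_obs - var_true
var_error = 91.21 - 54.726
var_error = 36.484

36.484


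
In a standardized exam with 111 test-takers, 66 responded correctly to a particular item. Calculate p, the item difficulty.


Item difficulty p = number correct / total examinees
p = 66 / 111
p = 0.5946

0.5946


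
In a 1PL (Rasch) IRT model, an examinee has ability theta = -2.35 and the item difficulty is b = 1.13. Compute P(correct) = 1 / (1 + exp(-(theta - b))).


theta - b = -2.35 - 1.13 = -3.48
exp(-(theta - b)) = exp(3.48) = 32.4597
P = 1 / (1 + 32.4597)
P = 0.0299

0.0299


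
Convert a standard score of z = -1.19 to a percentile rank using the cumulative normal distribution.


CDF(z) = 0.5 * (1 + erf(z/sqrt(2)))
erf(-0.8415) = -0.766
CDF = 0.117
Percentile rank = 0.117 * 100 = 11.7

11.7


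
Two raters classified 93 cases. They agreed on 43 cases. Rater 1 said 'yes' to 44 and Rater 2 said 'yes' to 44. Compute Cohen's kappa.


P_o = 43/93 = 0.462366
P_e = (44*44 + 49*49) / 8649 = 0.501445
kappa = (P_o - P_e) / (1 - P_e)
kappa = (0.462366 - 0.501445) / (1 - 0.501445)
kappa = -0.0784

-0.0784


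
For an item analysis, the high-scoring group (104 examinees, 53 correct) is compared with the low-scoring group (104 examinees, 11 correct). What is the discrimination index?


p_upper = 53/104 = 0.5096
p_lower = 11/104 = 0.1058
D = 0.5096 - 0.1058 = 0.4038

0.4038


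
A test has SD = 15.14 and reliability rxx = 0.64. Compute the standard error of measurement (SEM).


SEM = SD * sqrt(1 - rxx)
SEM = 15.14 * sqrt(1 - 0.64)
SEM = 15.14 * sqrt(0.36) = 15.14 * 0.6
SEM = 9.084

9.084


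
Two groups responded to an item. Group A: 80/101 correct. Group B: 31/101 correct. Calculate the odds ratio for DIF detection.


Odds_A = 80/21 = 3.8095
Odds_B = 31/70 = 0.4429
OR = Odds_A / Odds_B = 3.8095 / 0.4429
Exactly, OR = (80 * 70) / (21 * 31) = 5600 / 651
OR = 8.6022

8.6022


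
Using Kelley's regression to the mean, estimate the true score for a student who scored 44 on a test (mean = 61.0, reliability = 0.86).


T_est = rxx * X + (1 - rxx) * mean
T_est = 0.86 * 44 + 0.14 * 61.0
T_est = 37.84 + 8.54
T_est = 46.38

46.38


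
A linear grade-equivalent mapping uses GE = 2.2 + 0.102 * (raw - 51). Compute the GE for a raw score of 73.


raw - median = 73 - 51 = 22
slope * diff = 0.102 * 22 = 2.244
GE = 2.2 + 2.244
GE = 4.444

4.444


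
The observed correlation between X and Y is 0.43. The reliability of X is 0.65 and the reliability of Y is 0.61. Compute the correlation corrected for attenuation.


r_corrected = rxy / sqrt(rxx * ryy)
= 0.43 / sqrt(0.65 * 0.61)
= 0.43 / sqrt(0.3965)
= 0.43 / 0.629682
r_corrected = 0.6829

0.6829


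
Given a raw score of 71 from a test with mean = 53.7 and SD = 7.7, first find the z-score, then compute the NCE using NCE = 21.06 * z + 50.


z = (X - mean) / SD = (71 - 53.7) / 7.7
z = 17.3 / 7.7
z = 2.2468
NCE = NCE = 21.06z + 50
Carry z at full precision (z = 17.3 / 7.7) into the conversion:
NCE = 21.06 * (17.3 / 7.7) + 50 = 364.338 / 7.7 + 50
NCE = 47.3166 + 50
NCE = 97.3166

97.3166


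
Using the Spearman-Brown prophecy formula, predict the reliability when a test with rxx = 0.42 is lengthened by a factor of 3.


r_new = (n * rxx) / (1 + (n-1) * rxx)
r_new = (3 * 0.42) / (1 + 2 * 0.42)
r_new = 1.26 / 1.84
r_new = 0.6848

0.6848


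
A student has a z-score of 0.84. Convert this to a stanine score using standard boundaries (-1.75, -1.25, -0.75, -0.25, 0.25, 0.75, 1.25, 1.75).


Stanine boundaries: [-1.75, -1.25, -0.75, -0.25, 0.25, 0.75, 1.25, 1.75]
z = 0.84
Check each boundary:
  z >= -1.75 -> could be stanine 2
  z >= -1.25 -> could be stanine 3
  z >= -0.75 -> could be stanine 4
  z >= -0.25 -> could be stanine 5
  z >= 0.25 -> could be stanine 6
  z >= 0.75 -> could be stanine 7
  z < 1.25
  z < 1.75
Highest qualifying boundary gives stanine = 7

7


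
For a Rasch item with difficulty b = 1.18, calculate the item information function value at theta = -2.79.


P = 1/(1+exp(-(-2.79-1.18))) = 0.0185
I = P*(1-P) = 0.0185 * 0.9815
I = 0.0182

0.0182


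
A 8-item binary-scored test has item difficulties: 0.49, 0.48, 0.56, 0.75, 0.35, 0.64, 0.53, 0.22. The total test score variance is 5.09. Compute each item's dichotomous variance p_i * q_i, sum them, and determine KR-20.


For each item, compute p_i * q_i:
  Item 1: 0.49 * 0.51 = 0.2499
  Item 2: 0.48 * 0.52 = 0.2496
  Item 3: 0.56 * 0.44 = 0.2464
  Item 4: 0.75 * 0.25 = 0.1875
  Item 5: 0.35 * 0.65 = 0.2275
  Item 6: 0.64 * 0.36 = 0.2304
  Item 7: 0.53 * 0.47 = 0.2491
  Item 8: 0.22 * 0.78 = 0.1716
Sum(p_i * q_i) = 0.2499 + 0.2496 + 0.2464 + 0.1875 + 0.2275 + 0.2304 + 0.2491 + 0.1716 = 1.812
KR-20 = (k/(k-1)) * (1 - Sum(p_i*q_i) / Var_total)
= (8/7) * (1 - 1.812/5.09)
= 1.1429 * 0.644
KR-20 = 0.736

0.736


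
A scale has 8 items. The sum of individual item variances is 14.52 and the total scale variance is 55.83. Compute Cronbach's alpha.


alpha = (k/(k-1)) * (1 - sum(si^2)/s_total^2)
= (8/7) * (1 - 14.52/55.83)
alpha = 0.8456

0.8456


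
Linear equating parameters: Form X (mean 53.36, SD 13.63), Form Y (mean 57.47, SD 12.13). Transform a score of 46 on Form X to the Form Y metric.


slope = SD_Y / SD_X = 12.13 / 13.63 ~ 0.8899
intercept = mean_Y - slope * mean_X = 57.47 - (12.13 / 13.63) * 53.36 ~ 9.9823
Y = slope * X + intercept. To avoid rounding drift from the rounded slope/intercept, evaluate the equivalent form Y = mean_Y + SD_Y * (X - mean_X) / SD_X at full precision:
Y = 57.47 + 12.13 * (46 - 53.36) / 13.63
Y = 57.47 - 12.13 * 7.36 / 13.63
Y = 57.47 - 89.2768 / 13.63
Y = 57.47 - 6.55
Y = 50.92

50.92


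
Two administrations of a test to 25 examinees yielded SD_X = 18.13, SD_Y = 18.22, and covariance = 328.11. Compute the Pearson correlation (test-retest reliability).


r = cov(X,Y) / (SD_X * SD_Y)
r = 328.11 / (18.13 * 18.22)
r = 328.11 / 330.3286
r = 0.9933

0.9933


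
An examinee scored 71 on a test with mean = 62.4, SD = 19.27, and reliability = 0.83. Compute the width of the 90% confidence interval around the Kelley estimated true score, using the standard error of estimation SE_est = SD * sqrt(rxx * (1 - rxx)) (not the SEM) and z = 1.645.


True score estimate = 0.83*71 + 0.17*62.4 = 69.538
SE_est = SD * sqrt(rxx * (1 - rxx)) = 19.27 * sqrt(0.83 * 0.17) = 19.27 * sqrt(0.1411) = 7.238444
CI = T_est +/- z * SE_est, so width = 2 * z * SE_est = 2 * 1.645 * 7.238444
Width = 23.8145

23.8145


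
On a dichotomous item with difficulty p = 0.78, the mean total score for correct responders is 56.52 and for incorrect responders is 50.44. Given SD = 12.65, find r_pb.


q = 1 - p = 0.22
rpb = ((M1 - M0) / SD) * sqrt(p * q)
rpb = ((56.52 - 50.44) / 12.65) * sqrt(0.78 * 0.22)
rpb = 0.1991

0.1991


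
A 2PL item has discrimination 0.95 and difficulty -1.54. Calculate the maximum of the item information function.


For 2PL, max info at theta = b = -1.54
I_max = a^2 / 4 = 0.95^2 / 4
= 0.9025 / 4
I_max = 0.2256

0.2256


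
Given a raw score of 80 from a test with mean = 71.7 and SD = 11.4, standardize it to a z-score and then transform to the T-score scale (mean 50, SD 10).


z = (X - mean) / SD = (80 - 71.7) / 11.4
z = 8.3 / 11.4
z = 0.7281
T-score = T = 50 + 10z
Carry z at full precision (z = 8.3 / 11.4) into the conversion:
T-score = 50 + 10 * (8.3 / 11.4) = 50 + 83 / 11.4
T-score = 50 + 7.2807
T-score = 57.2807

57.2807


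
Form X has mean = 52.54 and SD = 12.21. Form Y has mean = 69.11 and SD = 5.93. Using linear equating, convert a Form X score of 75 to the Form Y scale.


slope = SD_Y / SD_X = 5.93 / 12.21 ~ 0.4857
intercept = mean_Y - slope * mean_X = 69.11 - (5.93 / 12.21) * 52.54 ~ 43.593
Y = slope * X + intercept. To avoid rounding drift from the rounded slope/intercept, evaluate the equivalent form Y = mean_Y + SD_Y * (X - mean_X) / SD_X at full precision:
Y = 69.11 + 5.93 * (75 - 52.54) / 12.21
Y = 69.11 + 5.93 * 22.46 / 12.21
Y = 69.11 + 133.1878 / 12.21
Y = 69.11 + 10.9081
Y = 80.0181

80.0181


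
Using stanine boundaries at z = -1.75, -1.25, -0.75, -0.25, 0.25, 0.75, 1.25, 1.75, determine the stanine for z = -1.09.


Stanine boundaries: [-1.75, -1.25, -0.75, -0.25, 0.25, 0.75, 1.25, 1.75]
z = -1.09
Check each boundary:
  z >= -1.75 -> could be stanine 2
  z >= -1.25 -> could be stanine 3
  z < -0.75
  z < -0.25
  z < 0.25
  z < 0.75
  z < 1.25
  z < 1.75
Highest qualifying boundary gives stanine = 3

3


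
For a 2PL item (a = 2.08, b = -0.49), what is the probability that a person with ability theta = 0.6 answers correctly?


a*(theta - b) = 2.08 * (0.6 - -0.49) = 2.2672
exp(-2.2672) = 0.1036
P = 1 / (1 + 0.1036)
P = 0.9061

0.9061


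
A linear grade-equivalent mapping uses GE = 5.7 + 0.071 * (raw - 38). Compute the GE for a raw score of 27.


raw - median = 27 - 38 = -11
slope * diff = 0.071 * -11 = -0.781
GE = 5.7 + -0.781
GE = 4.919

4.919


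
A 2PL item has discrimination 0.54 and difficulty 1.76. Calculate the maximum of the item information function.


For 2PL, max info at theta = b = 1.76
I_max = a^2 / 4 = 0.54^2 / 4
= 0.2916 / 4
I_max = 0.0729

0.0729


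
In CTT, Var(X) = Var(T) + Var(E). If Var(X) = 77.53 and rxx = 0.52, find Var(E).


var_true = rxx * var_obs = 0.52 * 77.53 = 40.3156
var_error = var_obs - var_true
var_error = 77.53 - 40.3156
var_error = 37.2144

37.2144


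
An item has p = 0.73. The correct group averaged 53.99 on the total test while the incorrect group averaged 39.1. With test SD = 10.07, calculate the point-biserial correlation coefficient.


q = 1 - p = 0.27
rpb = ((M1 - M0) / SD) * sqrt(p * q)
rpb = ((53.99 - 39.1) / 10.07) * sqrt(0.73 * 0.27)
rpb = 0.6565

0.6565


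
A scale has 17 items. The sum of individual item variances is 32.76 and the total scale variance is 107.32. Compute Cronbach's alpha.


alpha = (k/(k-1)) * (1 - sum(si^2)/s_total^2)
= (17/16) * (1 - 32.76/107.32)
alpha = 0.7382

0.7382


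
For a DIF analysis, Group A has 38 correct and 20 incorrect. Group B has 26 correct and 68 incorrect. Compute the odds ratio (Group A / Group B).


Odds_A = 38/20 = 1.9
Odds_B = 26/68 = 0.3824
OR = Odds_A / Odds_B = 1.9 / 0.3824
Exactly, OR = (38 * 68) / (20 * 26) = 2584 / 520
OR = 4.9692

4.9692


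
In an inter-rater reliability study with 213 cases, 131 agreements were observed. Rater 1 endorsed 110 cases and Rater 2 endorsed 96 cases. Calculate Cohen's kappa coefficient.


P_o = 131/213 = 0.615023
P_e = (110*96 + 103*117) / 45369 = 0.49838
kappa = (P_o - P_e) / (1 - P_e)
kappa = (0.615023 - 0.49838) / (1 - 0.49838)
kappa = 0.2325

0.2325


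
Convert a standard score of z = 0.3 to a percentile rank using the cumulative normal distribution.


CDF(z) = 0.5 * (1 + erf(z/sqrt(2)))
erf(0.2121) = 0.2358
CDF = 0.6179
Percentile rank = 0.6179 * 100 = 61.79

61.79


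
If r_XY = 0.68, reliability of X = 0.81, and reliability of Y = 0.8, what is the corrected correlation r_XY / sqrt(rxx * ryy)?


r_corrected = rxy / sqrt(rxx * ryy)
= 0.68 / sqrt(0.81 * 0.8)
= 0.68 / sqrt(0.648)
= 0.68 / 0.804984
r_corrected = 0.8447

0.8447


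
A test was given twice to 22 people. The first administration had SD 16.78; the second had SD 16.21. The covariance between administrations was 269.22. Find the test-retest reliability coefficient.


r = cov(X,Y) / (SD_X * SD_Y)
r = 269.22 / (16.78 * 16.21)
r = 269.22 / 272.0038
r = 0.9898

0.9898


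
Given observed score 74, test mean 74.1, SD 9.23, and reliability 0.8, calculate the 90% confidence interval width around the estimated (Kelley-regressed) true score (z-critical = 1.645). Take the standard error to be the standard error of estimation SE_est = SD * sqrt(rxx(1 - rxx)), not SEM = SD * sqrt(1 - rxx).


True score estimate = 0.8*74 + 0.2*74.1 = 74.02
SE_est = SD * sqrt(rxx * (1 - rxx)) = 9.23 * sqrt(0.8 * 0.2) = 9.23 * sqrt(0.16) = 3.692
CI = T_est +/- z * SE_est, so width = 2 * z * SE_est = 2 * 1.645 * 3.692
Width = 12.1467

12.1467


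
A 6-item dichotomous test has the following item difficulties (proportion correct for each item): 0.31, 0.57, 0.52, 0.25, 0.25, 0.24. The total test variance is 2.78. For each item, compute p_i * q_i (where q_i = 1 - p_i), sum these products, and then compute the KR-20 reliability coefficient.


For each item, compute p_i * q_i:
  Item 1: 0.31 * 0.69 = 0.2139
  Item 2: 0.57 * 0.43 = 0.2451
  Item 3: 0.52 * 0.48 = 0.2496
  Item 4: 0.25 * 0.75 = 0.1875
  Item 5: 0.25 * 0.75 = 0.1875
  Item 6: 0.24 * 0.76 = 0.1824
Sum(p_i * q_i) = 0.2139 + 0.2451 + 0.2496 + 0.1875 + 0.1875 + 0.1824 = 1.266
KR-20 = (k/(k-1)) * (1 - Sum(p_i*q_i) / Var_total)
= (6/5) * (1 - 1.266/2.78)
= 1.2 * 0.5446
KR-20 = 0.6535

0.6535


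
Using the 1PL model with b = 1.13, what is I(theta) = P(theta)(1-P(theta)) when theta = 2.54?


P = 1/(1+exp(-(2.54-1.13))) = 0.8038
I = P*(1-P) = 0.8038 * 0.1962
I = 0.1577

0.1577


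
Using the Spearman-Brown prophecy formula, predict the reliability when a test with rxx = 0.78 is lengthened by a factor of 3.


r_new = (n * rxx) / (1 + (n-1) * rxx)
r_new = (3 * 0.78) / (1 + 2 * 0.78)
r_new = 2.34 / 2.56
r_new = 0.9141

0.9141


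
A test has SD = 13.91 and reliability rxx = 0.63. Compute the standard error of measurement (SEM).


SEM = SD * sqrt(1 - rxx)
SEM = 13.91 * sqrt(1 - 0.63)
SEM = 13.91 * sqrt(0.37) = 13.91 * 0.608276
SEM = 8.4611

8.4611


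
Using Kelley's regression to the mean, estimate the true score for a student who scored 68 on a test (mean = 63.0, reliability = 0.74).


T_est = rxx * X + (1 - rxx) * mean
T_est = 0.74 * 68 + 0.26 * 63.0
T_est = 50.32 + 16.38
T_est = 66.7

66.7


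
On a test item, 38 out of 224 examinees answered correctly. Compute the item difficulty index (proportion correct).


Item difficulty p = number correct / total examinees
p = 38 / 224
p = 0.1696

0.1696


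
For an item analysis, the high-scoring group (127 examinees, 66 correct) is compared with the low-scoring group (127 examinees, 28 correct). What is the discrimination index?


p_upper = 66/127 = 0.5197
p_lower = 28/127 = 0.2205
D = 0.5197 - 0.2205 = 0.2992

0.2992


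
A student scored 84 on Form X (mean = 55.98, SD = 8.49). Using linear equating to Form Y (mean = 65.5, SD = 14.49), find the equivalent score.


slope = SD_Y / SD_X = 14.49 / 8.49 ~ 1.7067
intercept = mean_Y - slope * mean_X = 65.5 - (14.49 / 8.49) * 55.98 ~ -30.0418
Y = slope * X + intercept. To avoid rounding drift from the rounded slope/intercept, evaluate the equivalent form Y = mean_Y + SD_Y * (X - mean_X) / SD_X at full precision:
Y = 65.5 + 14.49 * (84 - 55.98) / 8.49
Y = 65.5 + 14.49 * 28.02 / 8.49
Y = 65.5 + 406.0098 / 8.49
Y = 65.5 + 47.8221
Y = 113.3221

113.3221


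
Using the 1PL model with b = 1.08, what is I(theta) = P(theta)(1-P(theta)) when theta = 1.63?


P = 1/(1+exp(-(1.63-1.08))) = 0.6341
I = P*(1-P) = 0.6341 * 0.3659
I = 0.232

0.232


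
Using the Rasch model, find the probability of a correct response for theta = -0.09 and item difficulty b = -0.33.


theta - b = -0.09 - -0.33 = 0.24
exp(-(theta - b)) = exp(-0.24) = 0.7866
P = 1 / (1 + 0.7866)
P = 0.5597

0.5597


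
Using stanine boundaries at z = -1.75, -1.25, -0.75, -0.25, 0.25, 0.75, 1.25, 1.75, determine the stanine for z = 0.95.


Stanine boundaries: [-1.75, -1.25, -0.75, -0.25, 0.25, 0.75, 1.25, 1.75]
z = 0.95
Check each boundary:
  z >= -1.75 -> could be stanine 2
  z >= -1.25 -> could be stanine 3
  z >= -0.75 -> could be stanine 4
  z >= -0.25 -> could be stanine 5
  z >= 0.25 -> could be stanine 6
  z >= 0.75 -> could be stanine 7
  z < 1.25
  z < 1.75
Highest qualifying boundary gives stanine = 7

7


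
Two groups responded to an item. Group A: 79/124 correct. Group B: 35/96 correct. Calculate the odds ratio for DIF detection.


Odds_A = 79/45 = 1.7556
Odds_B = 35/61 = 0.5738
OR = Odds_A / Odds_B = 1.7556 / 0.5738
Exactly, OR = (79 * 61) / (45 * 35) = 4819 / 1575
OR = 3.0597

3.0597


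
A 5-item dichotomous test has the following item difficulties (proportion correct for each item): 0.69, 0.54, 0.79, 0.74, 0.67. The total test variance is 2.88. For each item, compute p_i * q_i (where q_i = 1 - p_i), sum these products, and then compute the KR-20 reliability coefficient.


For each item, compute p_i * q_i:
  Item 1: 0.69 * 0.31 = 0.2139
  Item 2: 0.54 * 0.46 = 0.2484
  Item 3: 0.79 * 0.21 = 0.1659
  Item 4: 0.74 * 0.26 = 0.1924
  Item 5: 0.67 * 0.33 = 0.2211
Sum(p_i * q_i) = 0.2139 + 0.2484 + 0.1659 + 0.1924 + 0.2211 = 1.0417
KR-20 = (k/(k-1)) * (1 - Sum(p_i*q_i) / Var_total)
= (5/4) * (1 - 1.0417/2.88)
= 1.25 * 0.6383
KR-20 = 0.7979

0.7979


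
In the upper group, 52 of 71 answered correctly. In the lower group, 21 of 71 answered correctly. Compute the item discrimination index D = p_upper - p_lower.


p_upper = 52/71 = 0.7324
p_lower = 21/71 = 0.2958
D = 0.7324 - 0.2958 = 0.4366

0.4366


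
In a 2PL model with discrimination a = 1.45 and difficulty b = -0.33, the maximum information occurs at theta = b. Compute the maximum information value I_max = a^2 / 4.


For 2PL, max info at theta = b = -0.33
I_max = a^2 / 4 = 1.45^2 / 4
= 2.1025 / 4
I_max = 0.5256

0.5256


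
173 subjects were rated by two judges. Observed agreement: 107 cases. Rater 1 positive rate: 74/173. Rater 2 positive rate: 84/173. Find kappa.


P_o = 107/173 = 0.618497
P_e = (74*84 + 99*89) / 29929 = 0.502088
kappa = (P_o - P_e) / (1 - P_e)
kappa = (0.618497 - 0.502088) / (1 - 0.502088)
kappa = 0.2338

0.2338


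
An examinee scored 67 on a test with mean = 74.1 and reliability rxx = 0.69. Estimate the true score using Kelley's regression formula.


T_est = rxx * X + (1 - rxx) * mean
T_est = 0.69 * 67 + 0.31 * 74.1
T_est = 46.23 + 22.971
T_est = 69.201

69.201


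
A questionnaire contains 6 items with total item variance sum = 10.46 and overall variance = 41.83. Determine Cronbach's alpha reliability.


alpha = (k/(k-1)) * (1 - sum(si^2)/s_total^2)
= (6/5) * (1 - 10.46/41.83)
alpha = 0.8999

0.8999


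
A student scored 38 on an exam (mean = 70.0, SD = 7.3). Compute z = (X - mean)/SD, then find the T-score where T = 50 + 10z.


z = (X - mean) / SD = (38 - 70.0) / 7.3
z = -32.0 / 7.3
z = -4.3836
T-score = T = 50 + 10z
Carry z at full precision (z = -32.0 / 7.3) into the conversion:
T-score = 50 + 10 * (-32.0 / 7.3) = 50 + -320 / 7.3
T-score = 50 + -43.8356
T-score = 6.1644

6.1644


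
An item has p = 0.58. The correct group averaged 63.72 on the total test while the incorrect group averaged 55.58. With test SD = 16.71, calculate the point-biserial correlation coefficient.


q = 1 - p = 0.42
rpb = ((M1 - M0) / SD) * sqrt(p * q)
rpb = ((63.72 - 55.58) / 16.71) * sqrt(0.58 * 0.42)
rpb = 0.2404

0.2404


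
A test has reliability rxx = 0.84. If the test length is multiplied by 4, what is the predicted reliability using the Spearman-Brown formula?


r_new = (n * rxx) / (1 + (n-1) * rxx)
r_new = (4 * 0.84) / (1 + 3 * 0.84)
r_new = 3.36 / 3.52
r_new = 0.9545

0.9545


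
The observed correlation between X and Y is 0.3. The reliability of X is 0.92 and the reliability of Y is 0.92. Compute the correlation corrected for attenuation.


r_corrected = rxy / sqrt(rxx * ryy)
= 0.3 / sqrt(0.92 * 0.92)
= 0.3 / sqrt(0.8464)
= 0.3 / 0.92
r_corrected = 0.3261

0.3261


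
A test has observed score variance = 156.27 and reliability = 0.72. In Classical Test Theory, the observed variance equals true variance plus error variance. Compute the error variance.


var_true = rxx * var_obs = 0.72 * 156.27 = 112.5144
var_error = var_obs - var_true
var_error = 156.27 - 112.5144
var_error = 43.7556

43.7556


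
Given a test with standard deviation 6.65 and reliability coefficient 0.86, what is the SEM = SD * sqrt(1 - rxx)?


SEM = SD * sqrt(1 - rxx)
SEM = 6.65 * sqrt(1 - 0.86)
SEM = 6.65 * sqrt(0.14) = 6.65 * 0.374166
SEM = 2.4882

2.4882


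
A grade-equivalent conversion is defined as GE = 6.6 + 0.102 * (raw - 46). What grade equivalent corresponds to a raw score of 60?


raw - median = 60 - 46 = 14
slope * diff = 0.102 * 14 = 1.428
GE = 6.6 + 1.428
GE = 8.028

8.028


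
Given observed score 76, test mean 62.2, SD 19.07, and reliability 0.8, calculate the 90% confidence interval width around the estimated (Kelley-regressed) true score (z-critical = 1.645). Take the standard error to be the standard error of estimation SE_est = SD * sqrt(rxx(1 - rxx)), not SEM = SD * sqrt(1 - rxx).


True score estimate = 0.8*76 + 0.2*62.2 = 73.24
SE_est = SD * sqrt(rxx * (1 - rxx)) = 19.07 * sqrt(0.8 * 0.2) = 19.07 * sqrt(0.16) = 7.628
CI = T_est +/- z * SE_est, so width = 2 * z * SE_est = 2 * 1.645 * 7.628
Width = 25.0961

25.0961


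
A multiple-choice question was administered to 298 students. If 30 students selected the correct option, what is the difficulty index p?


Item difficulty p = number correct / total examinees
p = 30 / 298
p = 0.1007

0.1007


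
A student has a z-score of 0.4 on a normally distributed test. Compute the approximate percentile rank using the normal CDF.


CDF(z) = 0.5 * (1 + erf(z/sqrt(2)))
erf(0.2828) = 0.3108
CDF = 0.6554
Percentile rank = 0.6554 * 100 = 65.54

65.54


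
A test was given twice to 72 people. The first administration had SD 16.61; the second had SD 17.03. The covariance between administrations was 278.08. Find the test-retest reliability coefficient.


r = cov(X,Y) / (SD_X * SD_Y)
r = 278.08 / (16.61 * 17.03)
r = 278.08 / 282.8683
r = 0.9831

0.9831


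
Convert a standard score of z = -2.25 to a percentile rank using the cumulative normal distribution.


CDF(z) = 0.5 * (1 + erf(z/sqrt(2)))
erf(-1.591) = -0.9756
CDF = 0.0122
Percentile rank = 0.0122 * 100 = 1.22

1.22


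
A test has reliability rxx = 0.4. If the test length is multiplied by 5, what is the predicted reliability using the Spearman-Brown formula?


r_new = (n * rxx) / (1 + (n-1) * rxx)
r_new = (5 * 0.4) / (1 + 4 * 0.4)
r_new = 2.0 / 2.6
r_new = 0.7692

0.7692


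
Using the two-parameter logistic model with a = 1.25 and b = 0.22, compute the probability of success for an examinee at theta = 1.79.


a*(theta - b) = 1.25 * (1.79 - 0.22) = 1.9625
exp(-1.9625) = 0.1405
P = 1 / (1 + 0.1405)
P = 0.8768

0.8768


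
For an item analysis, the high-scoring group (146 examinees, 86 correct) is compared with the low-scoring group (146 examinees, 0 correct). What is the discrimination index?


p_upper = 86/146 = 0.589
p_lower = 0/146 = 0.0
D = 0.589 - 0.0 = 0.589

0.589
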